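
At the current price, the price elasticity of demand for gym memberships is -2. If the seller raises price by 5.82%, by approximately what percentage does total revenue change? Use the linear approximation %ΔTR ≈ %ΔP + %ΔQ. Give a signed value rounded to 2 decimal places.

-5.82%

%ΔQ ≈ Ed × %ΔP = (-2) × (+5.82%) = -11.6400%
%ΔTR ≈ %ΔP + %ΔQ = (+5.82%) + (-11.6400%) = -5.8200%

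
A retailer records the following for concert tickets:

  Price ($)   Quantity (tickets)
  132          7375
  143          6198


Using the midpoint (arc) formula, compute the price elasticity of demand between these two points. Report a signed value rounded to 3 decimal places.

%ΔQ = (6198 − 7375) / [(7375 + 6198)/2] = -1177/6786.5 = -0.173432…
%ΔP = (143 − 132) / [(132 + 143)/2] = 11/137.5 = 0.08
Arc Ed = %ΔQ / %ΔP = (-1177/6786.5) / (11/137.5) = -2.16790…

-2.168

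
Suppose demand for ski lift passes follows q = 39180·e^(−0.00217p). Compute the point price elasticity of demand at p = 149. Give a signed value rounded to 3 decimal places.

-0.323

dq/dp = −0.00217·q = -61.5324. At p = 149, q = 28355.9.
Ed = (dq/dp)·(p/q) = (-61.5324) × (149/28355.9) = -0.32333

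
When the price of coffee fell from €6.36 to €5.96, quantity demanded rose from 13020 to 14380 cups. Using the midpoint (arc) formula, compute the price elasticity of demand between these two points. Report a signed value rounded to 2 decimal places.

-1.53

%ΔQ = (14380 − 13020) / [(13020 + 14380)/2] = 1360/13700 = 0.099270…
%ΔP = (5.96 − 6.36) / [(6.36 + 5.96)/2] = -0.4/6.16 = -0.064935…
Arc Ed = %ΔQ / %ΔP = (1360/13700) / (-0.4/6.16) = -1.5287…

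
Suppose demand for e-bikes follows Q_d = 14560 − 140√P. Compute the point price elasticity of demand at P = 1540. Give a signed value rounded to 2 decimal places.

dQ_d/dP = −140/(2√P) = -1.78377. At P = 1540, Q_d = 9066.
Ed = (dQ_d/dP)·(P/Q_d) = (-1.78377) × (1540/9066) = -0.3029…

-0.30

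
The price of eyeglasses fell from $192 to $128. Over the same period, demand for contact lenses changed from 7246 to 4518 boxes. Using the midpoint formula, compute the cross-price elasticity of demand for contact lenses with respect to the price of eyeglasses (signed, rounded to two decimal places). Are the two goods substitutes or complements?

%ΔQ_{contact lenses} = (4518 − 7246)/avg = -2728/5882 = -0.463787…
%ΔP_{eyeglasses} = (128 − 192)/avg = -64/160 = -0.4
E_cross = (-2728/5882) / (-64/160) = 1.1594…
E_cross > 0 ⇒ the goods are substitutes.

1.16; substitutes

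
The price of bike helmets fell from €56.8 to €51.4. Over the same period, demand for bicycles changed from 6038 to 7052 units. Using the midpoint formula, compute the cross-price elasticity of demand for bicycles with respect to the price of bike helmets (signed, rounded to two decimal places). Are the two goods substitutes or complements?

-1.55; complements

%ΔQ_{bicycles} = (7052 − 6038)/avg = 1014/6545 = 0.154927…
%ΔP_{bike helmets} = (51.4 − 56.8)/avg = -5.4/54.1 = -0.099815…
E_cross = (1014/6545) / (-5.4/54.1) = -1.5521…
E_cross < 0 ⇒ the goods are complements.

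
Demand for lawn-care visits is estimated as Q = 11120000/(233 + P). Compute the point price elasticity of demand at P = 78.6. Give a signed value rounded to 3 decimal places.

-0.252

dQ/dP = −11120000/(233 + P)² = -114.528. At P = 78.6, Q = 35686.8.
Ed = (dQ/dP)·(P/Q) = (-114.528) × (78.6/35686.8) = -0.25224…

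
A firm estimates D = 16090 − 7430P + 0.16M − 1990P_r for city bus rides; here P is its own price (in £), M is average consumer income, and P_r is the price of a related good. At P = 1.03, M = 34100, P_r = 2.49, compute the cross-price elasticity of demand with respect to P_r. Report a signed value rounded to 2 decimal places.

At the given values, D = 16090 − 7430(1.03) + 0.16(34100) − 1990(2.49) = 8938.
∂D/∂P_r = -1990.
E = (-1990) × (2.49/8938) = -0.5543…

-0.55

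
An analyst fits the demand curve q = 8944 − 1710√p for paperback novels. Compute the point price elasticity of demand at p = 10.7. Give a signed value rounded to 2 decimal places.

dq/dp = −1710/(2√p) = -261.381. At p = 10.7, q = 3350.44.
Ed = (dq/dp)·(p/q) = (-261.381) × (10.7/3350.44) = -0.8347…

-0.83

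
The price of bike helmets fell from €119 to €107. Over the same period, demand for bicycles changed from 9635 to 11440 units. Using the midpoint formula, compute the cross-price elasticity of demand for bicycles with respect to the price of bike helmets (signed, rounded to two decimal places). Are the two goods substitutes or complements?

-1.61; complements

%ΔQ_{bicycles} = (11440 − 9635)/avg = 1805/10537.5 = 0.171293…
%ΔP_{bike helmets} = (107 − 119)/avg = -12/113 = -0.106194…
E_cross = (1805/10537.5) / (-12/113) = -1.6130…
E_cross < 0 ⇒ the goods are complements.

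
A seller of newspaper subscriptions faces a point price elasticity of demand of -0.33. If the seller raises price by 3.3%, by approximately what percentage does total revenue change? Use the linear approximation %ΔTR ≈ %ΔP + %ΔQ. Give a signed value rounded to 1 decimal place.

%ΔQ ≈ Ed × %ΔP = (-0.33) × (+3.3%) = -1.0890%
%ΔTR ≈ %ΔP + %ΔQ = (+3.3%) + (-1.0890%) = +2.2110%

+2.2%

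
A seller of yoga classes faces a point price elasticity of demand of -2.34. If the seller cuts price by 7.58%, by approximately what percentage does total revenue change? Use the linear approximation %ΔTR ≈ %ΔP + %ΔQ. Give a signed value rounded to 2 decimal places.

+10.16%

%ΔQ ≈ Ed × %ΔP = (-2.34) × (-7.58%) = +17.7372%
%ΔTR ≈ %ΔP + %ΔQ = (-7.58%) + (+17.7372%) = +10.1572%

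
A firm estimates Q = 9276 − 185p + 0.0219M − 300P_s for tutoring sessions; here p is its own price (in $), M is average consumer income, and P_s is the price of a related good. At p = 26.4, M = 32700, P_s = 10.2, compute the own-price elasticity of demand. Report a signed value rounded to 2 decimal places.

-2.38

At the given values, Q = 9276 − 185(26.4) + 0.0219(32700) − 300(10.2) = 2048.13.
∂Q/∂p = −185.
E = (-185) × (26.4/2048.13) = -2.3846…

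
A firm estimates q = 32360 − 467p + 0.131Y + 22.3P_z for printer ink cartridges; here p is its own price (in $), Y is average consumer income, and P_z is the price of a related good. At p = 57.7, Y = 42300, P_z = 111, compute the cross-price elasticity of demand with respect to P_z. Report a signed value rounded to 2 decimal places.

At the given values, q = 32360 − 467(57.7) + 0.131(42300) + 22.3(111) = 13430.7.
∂q/∂P_z = 22.3.
E = (22.3) × (111/13430.7) = 0.1843…

0.18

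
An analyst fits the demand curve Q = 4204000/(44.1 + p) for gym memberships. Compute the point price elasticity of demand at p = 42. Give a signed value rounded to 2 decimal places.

-0.49

dQ/dp = −4204000/(44.1 + p)² = -567.096. At p = 42, Q = 48826.9.
Ed = (dQ/dp)·(p/Q) = (-567.096) × (42/48826.9) = -0.4878…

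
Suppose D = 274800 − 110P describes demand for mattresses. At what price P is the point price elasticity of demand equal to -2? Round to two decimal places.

Ed = −110P/(274800 − 110P). Set this equal to -2:
110P = 2·(274800 − 110P) ⇒ 110P(1 + 2) = 2·274800
P = 2·274800 / (110·3) = 1665.4545…

1665.45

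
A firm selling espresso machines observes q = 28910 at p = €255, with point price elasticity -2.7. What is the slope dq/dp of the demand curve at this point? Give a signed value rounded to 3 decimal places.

-306.106

Ed = (dq/dp)·(p/q) ⇒ dq/dp = Ed·q/p = (-2.7)·28910/255 = -306.10588…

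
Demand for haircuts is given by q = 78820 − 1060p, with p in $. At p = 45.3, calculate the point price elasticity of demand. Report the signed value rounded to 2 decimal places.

dq/dp = −1060. At p = 45.3, q = 78820 − 1060(45.3) = 30802.
Ed = (dq/dp)·(p/q) = −1060 × (45.3/30802) = -1.5589…

-1.56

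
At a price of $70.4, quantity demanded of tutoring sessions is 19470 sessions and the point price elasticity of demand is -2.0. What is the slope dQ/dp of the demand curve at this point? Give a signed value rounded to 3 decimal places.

Ed = (dQ/dp)·(p/Q) ⇒ dQ/dp = Ed·Q/p = (-2.0)·19470/70.4 = -553.125

-553.125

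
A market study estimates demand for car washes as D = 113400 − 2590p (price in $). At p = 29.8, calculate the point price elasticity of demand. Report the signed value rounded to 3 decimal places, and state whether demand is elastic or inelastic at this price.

-2.131; elastic

dD/dp = −2590. At p = 29.8, D = 113400 − 2590(29.8) = 36218.
Ed = (dD/dp)·(p/D) = −2590 × (29.8/36218) = -2.13103…
|Ed| = 2.131 > 1, so demand is elastic.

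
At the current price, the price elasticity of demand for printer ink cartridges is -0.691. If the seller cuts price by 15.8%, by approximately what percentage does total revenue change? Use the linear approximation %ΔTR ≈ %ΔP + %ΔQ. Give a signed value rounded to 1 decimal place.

%ΔQ ≈ Ed × %ΔP = (-0.691) × (-15.8%) = +10.9178%
%ΔTR ≈ %ΔP + %ΔQ = (-15.8%) + (+10.9178%) = -4.8822%

-4.9%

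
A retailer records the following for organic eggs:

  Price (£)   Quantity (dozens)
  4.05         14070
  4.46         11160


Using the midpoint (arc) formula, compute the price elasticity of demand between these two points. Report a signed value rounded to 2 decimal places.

%ΔQ = (11160 − 14070) / [(14070 + 11160)/2] = -2910/12615 = -0.230677…
%ΔP = (4.46 − 4.05) / [(4.05 + 4.46)/2] = 0.41/4.255 = 0.096357…
Arc Ed = %ΔQ / %ΔP = (-2910/12615) / (0.41/4.255) = -2.3939…

-2.39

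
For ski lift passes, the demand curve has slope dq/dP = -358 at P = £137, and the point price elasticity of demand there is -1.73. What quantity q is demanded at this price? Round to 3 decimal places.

28350.289

Ed = (dq/dP)·(P/q) ⇒ q = (dq/dP)·P/Ed = (-358)·137/(-1.73) = 28350.28901…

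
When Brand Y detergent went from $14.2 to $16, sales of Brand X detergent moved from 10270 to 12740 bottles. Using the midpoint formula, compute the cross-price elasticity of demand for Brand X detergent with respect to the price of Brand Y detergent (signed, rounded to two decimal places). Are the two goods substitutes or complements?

%ΔQ_{Brand X detergent} = (12740 − 10270)/avg = 2470/11505 = 0.214689…
%ΔP_{Brand Y detergent} = (16 − 14.2)/avg = 1.8/15.1 = 0.119205…
E_cross = (2470/11505) / (1.8/15.1) = 1.8010…
E_cross > 0 ⇒ the goods are substitutes.

1.80; substitutes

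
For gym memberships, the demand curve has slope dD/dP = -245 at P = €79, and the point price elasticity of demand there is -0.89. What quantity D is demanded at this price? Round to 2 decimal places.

Ed = (dD/dP)·(P/D) ⇒ D = (dD/dP)·P/Ed = (-245)·79/(-0.89) = 21747.1910…

21747.19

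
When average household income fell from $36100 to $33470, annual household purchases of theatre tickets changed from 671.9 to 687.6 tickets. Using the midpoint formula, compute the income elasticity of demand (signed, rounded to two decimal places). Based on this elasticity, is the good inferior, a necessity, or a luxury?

%ΔQ = (687.6 − 671.9)/[( 671.9 + 687.6)/2] = 15.7/679.75 = 0.023096…
%ΔIncome = (33470 − 36100)/[( 36100 + 33470)/2] = -2630/34785 = -0.075607…
E_income = (15.7/679.75) / (-2630/34785) = -0.3054…
E_income < 0 ⇒ inferior good.

-0.31; inferior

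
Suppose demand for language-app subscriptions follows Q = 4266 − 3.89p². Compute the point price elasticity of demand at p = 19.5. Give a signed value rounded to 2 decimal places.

dQ/dp = −2·3.89·p = -151.71. At p = 19.5, Q = 2786.8275.
Ed = (dQ/dp)·(p/Q) = (-151.71) × (19.5/2786.8275) = -1.0615…

-1.06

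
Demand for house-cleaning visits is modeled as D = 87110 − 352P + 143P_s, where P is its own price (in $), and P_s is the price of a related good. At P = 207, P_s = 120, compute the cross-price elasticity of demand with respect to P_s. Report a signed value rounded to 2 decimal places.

At the given values, D = 87110 − 352(207) + 143(120) = 31406.
∂D/∂P_s = 143.
E = (143) × (120/31406) = 0.5463…

0.55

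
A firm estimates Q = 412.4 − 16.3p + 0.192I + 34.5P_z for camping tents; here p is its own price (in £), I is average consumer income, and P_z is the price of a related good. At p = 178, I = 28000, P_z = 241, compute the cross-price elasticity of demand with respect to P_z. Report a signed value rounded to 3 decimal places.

0.742

At the given values, Q = 412.4 − 16.3(178) + 0.192(28000) + 34.5(241) = 11201.5.
∂Q/∂P_z = 34.5.
E = (34.5) × (241/11201.5) = 0.74226…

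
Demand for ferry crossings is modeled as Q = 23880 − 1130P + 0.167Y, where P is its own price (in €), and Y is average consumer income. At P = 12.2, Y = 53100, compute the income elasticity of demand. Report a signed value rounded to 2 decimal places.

At the given values, Q = 23880 − 1130(12.2) + 0.167(53100) = 18961.7.
∂Q/∂Y = 0.167.
E = (0.167) × (53100/18961.7) = 0.4676…

0.47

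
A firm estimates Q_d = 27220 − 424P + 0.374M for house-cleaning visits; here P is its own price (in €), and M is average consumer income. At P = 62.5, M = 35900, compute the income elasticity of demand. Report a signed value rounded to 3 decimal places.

0.949

At the given values, Q_d = 27220 − 424(62.5) + 0.374(35900) = 14146.6.
∂Q_d/∂M = 0.374.
E = (0.374) × (35900/14146.6) = 0.94910…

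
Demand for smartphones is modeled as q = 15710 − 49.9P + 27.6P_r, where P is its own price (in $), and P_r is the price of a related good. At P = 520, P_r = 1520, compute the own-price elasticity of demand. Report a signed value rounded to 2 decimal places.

At the given values, q = 15710 − 49.9(520) + 27.6(1520) = 31714.
∂q/∂P = −49.9.
E = (-49.9) × (520/31714) = -0.8181…

-0.82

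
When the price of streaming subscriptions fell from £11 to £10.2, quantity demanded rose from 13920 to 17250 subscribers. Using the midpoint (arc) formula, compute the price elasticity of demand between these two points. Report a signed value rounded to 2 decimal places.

-2.83

%ΔQ = (17250 − 13920) / [(13920 + 17250)/2] = 3330/15585 = 0.213666…
%ΔP = (10.2 − 11) / [(11 + 10.2)/2] = -0.8/10.6 = -0.075471…
Arc Ed = %ΔQ / %ΔP = (3330/15585) / (-0.8/10.6) = -2.8310…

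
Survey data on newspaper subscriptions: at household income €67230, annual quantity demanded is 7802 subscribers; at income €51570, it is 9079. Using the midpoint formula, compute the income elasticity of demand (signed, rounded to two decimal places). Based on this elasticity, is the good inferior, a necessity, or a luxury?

-0.57; inferior

%ΔQ = (9079 − 7802)/[( 7802 + 9079)/2] = 1277/8440.5 = 0.151294…
%ΔIncome = (51570 − 67230)/[( 67230 + 51570)/2] = -15660/59400 = -0.263636…
E_income = (1277/8440.5) / (-15660/59400) = -0.5738…
E_income < 0 ⇒ inferior good.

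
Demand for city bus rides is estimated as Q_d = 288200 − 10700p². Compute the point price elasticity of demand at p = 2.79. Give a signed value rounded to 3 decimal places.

dQ_d/dp = −2·10700·p = -59706. At p = 2.79, Q_d = 204910.13.
Ed = (dQ_d/dp)·(p/Q_d) = (-59706) × (2.79/204910.13) = -0.81294…

-0.813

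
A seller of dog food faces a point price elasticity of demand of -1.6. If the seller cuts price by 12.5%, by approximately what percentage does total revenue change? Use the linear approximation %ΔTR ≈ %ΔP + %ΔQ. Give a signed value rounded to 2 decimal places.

%ΔQ ≈ Ed × %ΔP = (-1.6) × (-12.5%) = +20.0000%
%ΔTR ≈ %ΔP + %ΔQ = (-12.5%) + (+20.0000%) = +7.5000%

+7.50%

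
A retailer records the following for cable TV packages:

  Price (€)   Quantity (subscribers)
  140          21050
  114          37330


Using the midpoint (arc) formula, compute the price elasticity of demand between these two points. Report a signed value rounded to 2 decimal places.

-2.72

%ΔQ = (37330 − 21050) / [(21050 + 37330)/2] = 16280/29190 = 0.557725…
%ΔP = (114 − 140) / [(140 + 114)/2] = -26/127 = -0.204724…
Arc Ed = %ΔQ / %ΔP = (16280/29190) / (-26/127) = -2.7242…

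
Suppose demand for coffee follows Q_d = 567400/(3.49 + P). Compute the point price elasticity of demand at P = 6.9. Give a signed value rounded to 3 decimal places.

-0.664

dQ_d/dP = −567400/(3.49 + P)² = -5256.03. At P = 6.9, Q_d = 54610.2.
Ed = (dQ_d/dP)·(P/Q_d) = (-5256.03) × (6.9/54610.2) = -0.66410…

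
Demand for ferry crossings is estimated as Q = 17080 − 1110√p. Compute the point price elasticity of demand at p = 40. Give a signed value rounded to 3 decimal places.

dQ/dp = −1110/(2√p) = -87.7532. At p = 40, Q = 10059.7.
Ed = (dQ/dp)·(p/Q) = (-87.7532) × (40/10059.7) = -0.34892…

-0.349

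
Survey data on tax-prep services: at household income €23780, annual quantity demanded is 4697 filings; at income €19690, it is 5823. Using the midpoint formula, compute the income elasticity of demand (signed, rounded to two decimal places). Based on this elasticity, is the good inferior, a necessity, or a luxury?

-1.14; inferior

%ΔQ = (5823 − 4697)/[( 4697 + 5823)/2] = 1126/5260 = 0.214068…
%ΔIncome = (19690 − 23780)/[( 23780 + 19690)/2] = -4090/21735 = -0.188175…
E_income = (1126/5260) / (-4090/21735) = -1.1375…
E_income < 0 ⇒ inferior good.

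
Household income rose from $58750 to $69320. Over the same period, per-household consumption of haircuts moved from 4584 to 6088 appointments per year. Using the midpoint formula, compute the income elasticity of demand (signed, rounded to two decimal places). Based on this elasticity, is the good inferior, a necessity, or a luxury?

1.71; luxury

%ΔQ = (6088 − 4584)/[( 4584 + 6088)/2] = 1504/5336 = 0.281859…
%ΔIncome = (69320 − 58750)/[( 58750 + 69320)/2] = 10570/64035 = 0.165065…
E_income = (1504/5336) / (10570/64035) = 1.7075…
E_income > 1 ⇒ normal good, luxury.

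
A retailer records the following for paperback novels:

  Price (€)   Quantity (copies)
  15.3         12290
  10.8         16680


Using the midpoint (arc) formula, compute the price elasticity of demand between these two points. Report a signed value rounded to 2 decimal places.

-0.88

%ΔQ = (16680 − 12290) / [(12290 + 16680)/2] = 4390/14485 = 0.303072…
%ΔP = (10.8 − 15.3) / [(15.3 + 10.8)/2] = -4.5/13.05 = -0.344827…
Arc Ed = %ΔQ / %ΔP = (4390/14485) / (-4.5/13.05) = -0.8789…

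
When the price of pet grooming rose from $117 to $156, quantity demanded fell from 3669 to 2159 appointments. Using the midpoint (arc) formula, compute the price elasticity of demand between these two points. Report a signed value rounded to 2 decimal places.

-1.81

%ΔQ = (2159 − 3669) / [(3669 + 2159)/2] = -1510/2914 = -0.518188…
%ΔP = (156 − 117) / [(117 + 156)/2] = 39/136.5 = 0.285714…
Arc Ed = %ΔQ / %ΔP = (-1510/2914) / (39/136.5) = -1.8136…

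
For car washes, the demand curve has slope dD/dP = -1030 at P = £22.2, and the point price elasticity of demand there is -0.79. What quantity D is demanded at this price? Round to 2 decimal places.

28944.30

Ed = (dD/dP)·(P/D) ⇒ D = (dD/dP)·P/Ed = (-1030)·22.2/(-0.79) = 28944.3037…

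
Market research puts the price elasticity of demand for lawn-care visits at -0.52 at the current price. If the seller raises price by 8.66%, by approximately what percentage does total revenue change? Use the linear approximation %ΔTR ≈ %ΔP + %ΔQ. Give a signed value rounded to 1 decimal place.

+4.2%

%ΔQ ≈ Ed × %ΔP = (-0.52) × (+8.66%) = -4.5032%
%ΔTR ≈ %ΔP + %ΔQ = (+8.66%) + (-4.5032%) = +4.1568%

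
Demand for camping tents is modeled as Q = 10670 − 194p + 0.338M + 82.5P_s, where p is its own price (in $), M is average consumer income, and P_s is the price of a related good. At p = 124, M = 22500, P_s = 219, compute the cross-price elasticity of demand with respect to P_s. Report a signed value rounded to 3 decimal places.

At the given values, Q = 10670 − 194(124) + 0.338(22500) + 82.5(219) = 12286.5.
∂Q/∂P_s = 82.5.
E = (82.5) × (219/12286.5) = 1.47051…

1.471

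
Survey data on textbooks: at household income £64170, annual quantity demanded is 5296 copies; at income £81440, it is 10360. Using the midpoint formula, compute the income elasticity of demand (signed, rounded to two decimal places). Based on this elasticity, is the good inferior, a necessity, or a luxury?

%ΔQ = (10360 − 5296)/[( 5296 + 10360)/2] = 5064/7828 = 0.646908…
%ΔIncome = (81440 − 64170)/[( 64170 + 81440)/2] = 17270/72805 = 0.237208…
E_income = (5064/7828) / (17270/72805) = 2.7271…
E_income > 1 ⇒ normal good, luxury.

2.73; luxury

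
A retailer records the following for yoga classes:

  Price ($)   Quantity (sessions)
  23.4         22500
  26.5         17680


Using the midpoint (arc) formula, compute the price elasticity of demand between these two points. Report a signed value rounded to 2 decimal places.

%ΔQ = (17680 − 22500) / [(22500 + 17680)/2] = -4820/20090 = -0.239920…
%ΔP = (26.5 − 23.4) / [(23.4 + 26.5)/2] = 3.1/24.95 = 0.124248…
Arc Ed = %ΔQ / %ΔP = (-4820/20090) / (3.1/24.95) = -1.9309…

-1.93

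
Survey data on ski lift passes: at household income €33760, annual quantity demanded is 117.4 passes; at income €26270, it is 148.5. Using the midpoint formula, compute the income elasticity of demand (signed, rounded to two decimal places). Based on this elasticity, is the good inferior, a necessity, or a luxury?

-0.94; inferior

%ΔQ = (148.5 − 117.4)/[( 117.4 + 148.5)/2] = 31.1/132.95 = 0.233922…
%ΔIncome = (26270 − 33760)/[( 33760 + 26270)/2] = -7490/30015 = -0.249541…
E_income = (31.1/132.95) / (-7490/30015) = -0.9374…
E_income < 0 ⇒ inferior good.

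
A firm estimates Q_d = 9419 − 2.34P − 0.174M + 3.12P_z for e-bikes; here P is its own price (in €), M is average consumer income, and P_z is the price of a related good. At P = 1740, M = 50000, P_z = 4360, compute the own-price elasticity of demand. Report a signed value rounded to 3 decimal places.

At the given values, Q_d = 9419 − 2.34(1740) − 0.174(50000) + 3.12(4360) = 10250.6.
∂Q_d/∂P = −2.34.
E = (-2.34) × (1740/10250.6) = -0.39720…

-0.397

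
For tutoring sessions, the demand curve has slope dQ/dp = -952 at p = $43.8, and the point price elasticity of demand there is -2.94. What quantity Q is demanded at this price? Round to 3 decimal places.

14182.857

Ed = (dQ/dp)·(p/Q) ⇒ Q = (dQ/dp)·p/Ed = (-952)·43.8/(-2.94) = 14182.85714…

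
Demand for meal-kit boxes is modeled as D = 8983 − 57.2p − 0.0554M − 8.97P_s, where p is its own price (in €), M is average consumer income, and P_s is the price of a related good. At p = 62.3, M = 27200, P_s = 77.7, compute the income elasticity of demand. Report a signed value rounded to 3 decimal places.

-0.469

At the given values, D = 8983 − 57.2(62.3) − 0.0554(27200) − 8.97(77.7) = 3215.591.
∂D/∂M = -0.0554.
E = (-0.0554) × (27200/3215.591) = -0.46861…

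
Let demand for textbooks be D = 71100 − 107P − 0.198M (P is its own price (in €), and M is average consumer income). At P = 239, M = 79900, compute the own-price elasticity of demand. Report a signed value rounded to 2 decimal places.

At the given values, D = 71100 − 107(239) − 0.198(79900) = 29706.8.
∂D/∂P = −107.
E = (-107) × (239/29706.8) = -0.8608…

-0.86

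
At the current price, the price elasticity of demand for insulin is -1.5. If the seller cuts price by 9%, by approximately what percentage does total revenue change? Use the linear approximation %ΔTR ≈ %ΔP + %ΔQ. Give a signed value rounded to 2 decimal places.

+4.50%

%ΔQ ≈ Ed × %ΔP = (-1.5) × (-9%) = +13.5000%
%ΔTR ≈ %ΔP + %ΔQ = (-9%) + (+13.5000%) = +4.5000%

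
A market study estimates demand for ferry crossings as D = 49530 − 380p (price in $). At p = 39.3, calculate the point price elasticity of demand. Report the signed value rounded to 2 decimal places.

-0.43

dD/dp = −380. At p = 39.3, D = 49530 − 380(39.3) = 34596.
Ed = (dD/dp)·(p/D) = −380 × (39.3/34596) = -0.4316…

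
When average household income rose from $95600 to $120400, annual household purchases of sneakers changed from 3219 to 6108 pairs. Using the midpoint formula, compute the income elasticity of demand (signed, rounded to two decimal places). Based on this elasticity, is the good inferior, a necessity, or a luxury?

2.70; luxury

%ΔQ = (6108 − 3219)/[( 3219 + 6108)/2] = 2889/4663.5 = 0.619491…
%ΔIncome = (120400 − 95600)/[( 95600 + 120400)/2] = 24800/108000 = 0.229629…
E_income = (2889/4663.5) / (24800/108000) = 2.6977…
E_income > 1 ⇒ normal good, luxury.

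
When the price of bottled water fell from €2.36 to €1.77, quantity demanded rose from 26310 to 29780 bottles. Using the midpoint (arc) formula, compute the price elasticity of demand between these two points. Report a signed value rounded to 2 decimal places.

-0.43

%ΔQ = (29780 − 26310) / [(26310 + 29780)/2] = 3470/28045 = 0.123729…
%ΔP = (1.77 − 2.36) / [(2.36 + 1.77)/2] = -0.59/2.065 = -0.285714…
Arc Ed = %ΔQ / %ΔP = (3470/28045) / (-0.59/2.065) = -0.4330…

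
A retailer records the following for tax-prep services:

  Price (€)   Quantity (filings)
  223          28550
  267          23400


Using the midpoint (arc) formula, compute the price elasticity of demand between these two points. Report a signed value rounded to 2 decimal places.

-1.10

%ΔQ = (23400 − 28550) / [(28550 + 23400)/2] = -5150/25975 = -0.198267…
%ΔP = (267 − 223) / [(223 + 267)/2] = 44/245 = 0.179591…
Arc Ed = %ΔQ / %ΔP = (-5150/25975) / (44/245) = -1.1039…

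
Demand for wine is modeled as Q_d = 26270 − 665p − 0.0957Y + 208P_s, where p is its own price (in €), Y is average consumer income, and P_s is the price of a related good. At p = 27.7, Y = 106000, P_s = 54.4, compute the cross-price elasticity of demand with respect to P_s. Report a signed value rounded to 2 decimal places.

1.25

At the given values, Q_d = 26270 − 665(27.7) − 0.0957(106000) + 208(54.4) = 9020.5.
∂Q_d/∂P_s = 208.
E = (208) × (54.4/9020.5) = 1.2543…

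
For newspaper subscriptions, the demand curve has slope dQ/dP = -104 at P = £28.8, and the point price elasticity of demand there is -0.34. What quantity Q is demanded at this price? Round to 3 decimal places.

Ed = (dQ/dP)·(P/Q) ⇒ Q = (dQ/dP)·P/Ed = (-104)·28.8/(-0.34) = 8809.41176…

8809.412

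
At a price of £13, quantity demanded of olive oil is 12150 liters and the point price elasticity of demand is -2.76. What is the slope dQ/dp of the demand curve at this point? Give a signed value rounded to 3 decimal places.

-2579.538

Ed = (dQ/dp)·(p/Q) ⇒ dQ/dp = Ed·Q/p = (-2.76)·12150/13 = -2579.53846…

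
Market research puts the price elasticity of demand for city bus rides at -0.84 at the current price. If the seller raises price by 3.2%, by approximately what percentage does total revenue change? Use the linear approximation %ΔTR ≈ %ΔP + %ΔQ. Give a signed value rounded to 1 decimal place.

+0.5%

%ΔQ ≈ Ed × %ΔP = (-0.84) × (+3.2%) = -2.6880%
%ΔTR ≈ %ΔP + %ΔQ = (+3.2%) + (-2.6880%) = +0.5120%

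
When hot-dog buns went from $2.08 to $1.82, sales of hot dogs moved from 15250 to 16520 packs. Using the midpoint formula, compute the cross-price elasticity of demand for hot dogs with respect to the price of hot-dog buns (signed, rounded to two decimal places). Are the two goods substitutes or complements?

%ΔQ_{hot dogs} = (16520 − 15250)/avg = 1270/15885 = 0.079949…
%ΔP_{hot-dog buns} = (1.82 − 2.08)/avg = -0.26/1.95 = -0.133333…
E_cross = (1270/15885) / (-0.26/1.95) = -0.5996…
E_cross < 0 ⇒ the goods are complements.

-0.60; complements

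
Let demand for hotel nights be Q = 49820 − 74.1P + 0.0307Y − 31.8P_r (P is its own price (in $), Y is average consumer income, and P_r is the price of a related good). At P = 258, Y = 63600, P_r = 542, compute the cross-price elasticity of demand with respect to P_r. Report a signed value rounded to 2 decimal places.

At the given values, Q = 49820 − 74.1(258) + 0.0307(63600) − 31.8(542) = 15419.12.
∂Q/∂P_r = -31.8.
E = (-31.8) × (542/15419.12) = -1.1178…

-1.12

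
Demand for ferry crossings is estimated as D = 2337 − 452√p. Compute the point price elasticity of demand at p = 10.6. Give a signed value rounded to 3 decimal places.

dD/dp = −452/(2√p) = -69.4153. At p = 10.6, D = 865.395.
Ed = (dD/dp)·(p/D) = (-69.4153) × (10.6/865.395) = -0.85025…

-0.850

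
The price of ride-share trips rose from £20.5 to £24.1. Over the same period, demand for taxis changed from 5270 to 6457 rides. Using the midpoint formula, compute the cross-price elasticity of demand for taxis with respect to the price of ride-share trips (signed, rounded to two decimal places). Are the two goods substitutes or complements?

1.25; substitutes

%ΔQ_{taxis} = (6457 − 5270)/avg = 1187/5863.5 = 0.202438…
%ΔP_{ride-share trips} = (24.1 − 20.5)/avg = 3.6/22.3 = 0.161434…
E_cross = (1187/5863.5) / (3.6/22.3) = 1.2539…
E_cross > 0 ⇒ the goods are substitutes.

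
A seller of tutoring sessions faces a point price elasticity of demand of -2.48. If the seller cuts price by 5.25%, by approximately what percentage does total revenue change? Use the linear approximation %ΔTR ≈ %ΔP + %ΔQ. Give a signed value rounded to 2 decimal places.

+7.77%

%ΔQ ≈ Ed × %ΔP = (-2.48) × (-5.25%) = +13.0200%
%ΔTR ≈ %ΔP + %ΔQ = (-5.25%) + (+13.0200%) = +7.7700%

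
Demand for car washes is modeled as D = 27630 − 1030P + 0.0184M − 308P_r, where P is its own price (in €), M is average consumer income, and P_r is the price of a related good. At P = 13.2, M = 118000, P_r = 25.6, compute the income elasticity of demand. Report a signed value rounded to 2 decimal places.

0.26

At the given values, D = 27630 − 1030(13.2) + 0.0184(118000) − 308(25.6) = 8320.4.
∂D/∂M = 0.0184.
E = (0.0184) × (118000/8320.4) = 0.2609…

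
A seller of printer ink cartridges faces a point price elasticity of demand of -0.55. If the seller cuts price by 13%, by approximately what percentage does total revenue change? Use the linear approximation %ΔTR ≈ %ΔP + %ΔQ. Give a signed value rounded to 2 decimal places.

-5.85%

%ΔQ ≈ Ed × %ΔP = (-0.55) × (-13%) = +7.1500%
%ΔTR ≈ %ΔP + %ΔQ = (-13%) + (+7.1500%) = -5.8500%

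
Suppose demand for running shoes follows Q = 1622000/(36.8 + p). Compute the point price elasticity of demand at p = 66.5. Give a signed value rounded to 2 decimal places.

-0.64

dQ/dp = −1622000/(36.8 + p)² = -152.002. At p = 66.5, Q = 15701.8.
Ed = (dQ/dp)·(p/Q) = (-152.002) × (66.5/15701.8) = -0.6437…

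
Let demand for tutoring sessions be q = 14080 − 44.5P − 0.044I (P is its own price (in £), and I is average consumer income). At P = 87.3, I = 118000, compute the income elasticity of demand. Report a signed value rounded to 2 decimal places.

At the given values, q = 14080 − 44.5(87.3) − 0.044(118000) = 5003.15.
∂q/∂I = -0.044.
E = (-0.044) × (118000/5003.15) = -1.0377…

-1.04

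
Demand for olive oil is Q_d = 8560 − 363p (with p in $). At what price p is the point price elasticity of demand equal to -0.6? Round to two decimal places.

8.84

Ed = −363p/(8560 − 363p). Set this equal to -0.6:
363p = 0.6·(8560 − 363p) ⇒ 363p(1 + 0.6) = 0.6·8560
p = 0.6·8560 / (363·1.6) = 8.8429…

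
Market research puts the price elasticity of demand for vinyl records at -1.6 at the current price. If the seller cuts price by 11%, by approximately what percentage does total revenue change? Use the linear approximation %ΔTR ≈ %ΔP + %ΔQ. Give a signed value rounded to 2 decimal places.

+6.60%

%ΔQ ≈ Ed × %ΔP = (-1.6) × (-11%) = +17.6000%
%ΔTR ≈ %ΔP + %ΔQ = (-11%) + (+17.6000%) = +6.6000%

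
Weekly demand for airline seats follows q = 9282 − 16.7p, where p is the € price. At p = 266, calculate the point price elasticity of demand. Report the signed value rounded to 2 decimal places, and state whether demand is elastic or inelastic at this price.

dq/dp = −16.7. At p = 266, q = 9282 − 16.7(266) = 4839.8.
Ed = (dq/dp)·(p/q) = −16.7 × (266/4839.8) = -0.9178…
|Ed| = 0.92 < 1, so demand is inelastic.

-0.92; inelastic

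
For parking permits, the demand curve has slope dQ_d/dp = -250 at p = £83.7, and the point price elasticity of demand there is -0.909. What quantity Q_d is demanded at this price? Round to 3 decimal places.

23019.802

Ed = (dQ_d/dp)·(p/Q_d) ⇒ Q_d = (dQ_d/dp)·p/Ed = (-250)·83.7/(-0.909) = 23019.80198…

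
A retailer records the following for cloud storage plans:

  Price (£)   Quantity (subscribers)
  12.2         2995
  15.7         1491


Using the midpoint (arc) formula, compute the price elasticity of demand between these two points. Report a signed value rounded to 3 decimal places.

%ΔQ = (1491 − 2995) / [(2995 + 1491)/2] = -1504/2243 = -0.670530…
%ΔP = (15.7 − 12.2) / [(12.2 + 15.7)/2] = 3.5/13.95 = 0.250896…
Arc Ed = %ΔQ / %ΔP = (-1504/2243) / (3.5/13.95) = -2.67254…

-2.673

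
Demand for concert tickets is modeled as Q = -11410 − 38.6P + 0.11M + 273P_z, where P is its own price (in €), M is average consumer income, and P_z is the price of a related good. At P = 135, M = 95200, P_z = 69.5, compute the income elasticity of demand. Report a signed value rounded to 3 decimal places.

0.817

At the given values, Q = -11410 − 38.6(135) + 0.11(95200) + 273(69.5) = 12824.5.
∂Q/∂M = 0.11.
E = (0.11) × (95200/12824.5) = 0.81656…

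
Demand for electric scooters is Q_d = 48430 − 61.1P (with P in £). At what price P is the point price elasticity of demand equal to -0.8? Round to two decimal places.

352.28

Ed = −61.1P/(48430 − 61.1P). Set this equal to -0.8:
61.1P = 0.8·(48430 − 61.1P) ⇒ 61.1P(1 + 0.8) = 0.8·48430
P = 0.8·48430 / (61.1·1.8) = 352.2822…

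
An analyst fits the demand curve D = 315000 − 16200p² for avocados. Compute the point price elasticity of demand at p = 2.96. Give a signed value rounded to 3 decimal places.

dD/dp = −2·16200·p = -95904. At p = 2.96, D = 173062.08.
Ed = (dD/dp)·(p/D) = (-95904) × (2.96/173062.08) = -1.64031…

-1.640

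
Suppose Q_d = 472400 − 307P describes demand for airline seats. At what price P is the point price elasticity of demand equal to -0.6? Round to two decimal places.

577.04

Ed = −307P/(472400 − 307P). Set this equal to -0.6:
307P = 0.6·(472400 − 307P) ⇒ 307P(1 + 0.6) = 0.6·472400
P = 0.6·472400 / (307·1.6) = 577.0358…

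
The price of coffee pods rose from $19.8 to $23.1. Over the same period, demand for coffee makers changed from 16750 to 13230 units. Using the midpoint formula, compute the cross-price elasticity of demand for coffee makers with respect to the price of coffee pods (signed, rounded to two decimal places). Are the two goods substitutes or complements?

%ΔQ_{coffee makers} = (13230 − 16750)/avg = -3520/14990 = -0.234823…
%ΔP_{coffee pods} = (23.1 − 19.8)/avg = 3.3/21.45 = 0.153846…
E_cross = (-3520/14990) / (3.3/21.45) = -1.5263…
E_cross < 0 ⇒ the goods are complements.

-1.53; complements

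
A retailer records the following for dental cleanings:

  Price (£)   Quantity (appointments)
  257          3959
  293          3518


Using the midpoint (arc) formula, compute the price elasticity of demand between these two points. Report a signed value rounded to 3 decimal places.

-0.901

%ΔQ = (3518 − 3959) / [(3959 + 3518)/2] = -441/3738.5 = -0.117961…
%ΔP = (293 − 257) / [(257 + 293)/2] = 36/275 = 0.130909…
Arc Ed = %ΔQ / %ΔP = (-441/3738.5) / (36/275) = -0.90109…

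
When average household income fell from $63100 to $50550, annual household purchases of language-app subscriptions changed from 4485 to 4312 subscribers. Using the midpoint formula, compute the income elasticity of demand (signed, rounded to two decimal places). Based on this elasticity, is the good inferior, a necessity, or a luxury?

0.18; necessity

%ΔQ = (4312 − 4485)/[( 4485 + 4312)/2] = -173/4398.5 = -0.039331…
%ΔIncome = (50550 − 63100)/[( 63100 + 50550)/2] = -12550/56825 = -0.220853…
E_income = (-173/4398.5) / (-12550/56825) = 0.1780…
0 < E_income < 1 ⇒ normal good, necessity.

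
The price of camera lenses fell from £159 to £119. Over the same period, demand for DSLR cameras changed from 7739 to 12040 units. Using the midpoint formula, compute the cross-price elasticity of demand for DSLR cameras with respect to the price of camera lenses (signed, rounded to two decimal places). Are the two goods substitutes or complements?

-1.51; complements

%ΔQ_{DSLR cameras} = (12040 − 7739)/avg = 4301/9889.5 = 0.434905…
%ΔP_{camera lenses} = (119 − 159)/avg = -40/139 = -0.287769…
E_cross = (4301/9889.5) / (-40/139) = -1.5112…
E_cross < 0 ⇒ the goods are complements.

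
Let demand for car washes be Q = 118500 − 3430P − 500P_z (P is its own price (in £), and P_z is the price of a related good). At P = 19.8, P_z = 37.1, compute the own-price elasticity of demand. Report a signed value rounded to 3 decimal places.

At the given values, Q = 118500 − 3430(19.8) − 500(37.1) = 32036.
∂Q/∂P = −3430.
E = (-3430) × (19.8/32036) = -2.11992…

-2.120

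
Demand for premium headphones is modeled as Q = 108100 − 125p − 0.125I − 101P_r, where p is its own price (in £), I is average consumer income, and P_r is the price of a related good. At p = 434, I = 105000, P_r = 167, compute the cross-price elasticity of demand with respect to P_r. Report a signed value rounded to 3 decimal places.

-0.707

At the given values, Q = 108100 − 125(434) − 0.125(105000) − 101(167) = 23858.
∂Q/∂P_r = -101.
E = (-101) × (167/23858) = -0.70697…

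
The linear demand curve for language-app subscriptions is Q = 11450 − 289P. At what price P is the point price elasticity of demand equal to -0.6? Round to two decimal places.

Ed = −289P/(11450 − 289P). Set this equal to -0.6:
289P = 0.6·(11450 − 289P) ⇒ 289P(1 + 0.6) = 0.6·11450
P = 0.6·11450 / (289·1.6) = 14.8572…

14.86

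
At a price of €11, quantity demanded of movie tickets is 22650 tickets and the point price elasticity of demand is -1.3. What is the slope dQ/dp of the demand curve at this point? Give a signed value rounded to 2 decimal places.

Ed = (dQ/dp)·(p/Q) ⇒ dQ/dp = Ed·Q/p = (-1.3)·22650/11 = -2676.8181…

-2676.82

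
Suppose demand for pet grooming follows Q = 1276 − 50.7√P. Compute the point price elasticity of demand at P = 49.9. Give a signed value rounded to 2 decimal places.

dQ/dP = −50.7/(2√P) = -3.58862. At P = 49.9, Q = 917.856.
Ed = (dQ/dP)·(P/Q) = (-3.58862) × (49.9/917.856) = -0.1950…

-0.20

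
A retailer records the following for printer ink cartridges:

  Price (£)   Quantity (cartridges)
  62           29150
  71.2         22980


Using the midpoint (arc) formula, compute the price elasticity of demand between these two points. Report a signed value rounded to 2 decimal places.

%ΔQ = (22980 − 29150) / [(29150 + 22980)/2] = -6170/26065 = -0.236715…
%ΔP = (71.2 − 62) / [(62 + 71.2)/2] = 9.2/66.6 = 0.138138…
Arc Ed = %ΔQ / %ΔP = (-6170/26065) / (9.2/66.6) = -1.7136…

-1.71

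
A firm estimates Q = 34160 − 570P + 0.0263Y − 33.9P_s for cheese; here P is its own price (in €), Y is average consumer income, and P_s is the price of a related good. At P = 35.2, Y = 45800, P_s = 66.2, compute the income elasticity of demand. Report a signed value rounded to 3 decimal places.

0.092

At the given values, Q = 34160 − 570(35.2) + 0.0263(45800) − 33.9(66.2) = 13056.36.
∂Q/∂Y = 0.0263.
E = (0.0263) × (45800/13056.36) = 0.09225…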